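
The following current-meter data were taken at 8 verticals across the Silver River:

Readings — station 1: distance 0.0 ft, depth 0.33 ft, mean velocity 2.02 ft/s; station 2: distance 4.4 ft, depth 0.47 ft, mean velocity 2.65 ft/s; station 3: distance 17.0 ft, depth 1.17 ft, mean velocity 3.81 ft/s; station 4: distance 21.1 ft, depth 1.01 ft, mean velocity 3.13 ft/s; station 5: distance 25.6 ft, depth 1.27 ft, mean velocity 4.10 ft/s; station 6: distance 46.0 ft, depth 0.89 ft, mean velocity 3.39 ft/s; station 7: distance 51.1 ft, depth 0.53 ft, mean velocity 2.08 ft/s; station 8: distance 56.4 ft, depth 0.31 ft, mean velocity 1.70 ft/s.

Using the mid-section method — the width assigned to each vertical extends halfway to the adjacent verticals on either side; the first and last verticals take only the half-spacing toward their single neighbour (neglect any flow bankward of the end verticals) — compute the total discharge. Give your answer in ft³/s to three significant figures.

173 ft³/s

w_1 = (4.4 − 0.0)/2 = 2.2 ft; q_1 = 2.02 × 0.33 × 2.2 = 1.467 ft³/s
w_2 = (17.0 − 0.0)/2 = 8.5 ft; q_2 = 2.65 × 0.47 × 8.5 = 10.59 ft³/s
w_3 = (21.1 − 4.4)/2 = 8.35 ft; q_3 = 3.81 × 1.17 × 8.35 = 37.22 ft³/s
w_4 = (25.6 − 17.0)/2 = 4.3 ft; q_4 = 3.13 × 1.01 × 4.3 = 13.59 ft³/s
w_5 = (46.0 − 21.1)/2 = 12.45 ft; q_5 = 4.10 × 1.27 × 12.45 = 64.83 ft³/s
w_6 = (51.1 − 25.6)/2 = 12.75 ft; q_6 = 3.39 × 0.89 × 12.75 = 38.47 ft³/s
w_7 = (56.4 − 46.0)/2 = 5.2 ft; q_7 = 2.08 × 0.53 × 5.2 = 5.732 ft³/s
w_8 = (56.4 − 51.1)/2 = 2.65 ft; q_8 = 1.70 × 0.31 × 2.65 = 1.397 ft³/s
Q = Σ qᵢ = 173.3 ft³/s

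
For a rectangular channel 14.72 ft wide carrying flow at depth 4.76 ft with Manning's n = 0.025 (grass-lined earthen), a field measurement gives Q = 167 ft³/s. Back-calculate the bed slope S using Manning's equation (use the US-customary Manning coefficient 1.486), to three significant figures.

0.000390

A = b·y = 14.72 × 4.76 = 70.07 ft²
P = b + 2y = 14.72 + 2×4.76 = 24.24 ft
R = A/P = 70.07/24.24 = 2.891 ft
S = (Q·n / (1.486·A·R^(2/3)))² = (167×0.025 / (1.486×70.07×2.029))² = 0.0003905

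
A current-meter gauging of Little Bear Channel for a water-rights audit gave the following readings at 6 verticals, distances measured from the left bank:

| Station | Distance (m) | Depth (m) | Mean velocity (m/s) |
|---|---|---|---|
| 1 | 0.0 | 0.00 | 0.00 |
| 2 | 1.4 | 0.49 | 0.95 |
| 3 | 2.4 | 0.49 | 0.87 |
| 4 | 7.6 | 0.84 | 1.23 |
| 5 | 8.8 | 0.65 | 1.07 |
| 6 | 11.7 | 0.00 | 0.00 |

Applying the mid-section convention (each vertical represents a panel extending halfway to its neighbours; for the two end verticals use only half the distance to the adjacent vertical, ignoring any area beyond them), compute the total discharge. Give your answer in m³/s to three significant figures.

6.61 m³/s

w_2 = (2.4 − 0.0)/2 = 1.2 m; q_2 = 0.95 × 0.49 × 1.2 = 0.5586 m³/s
w_3 = (7.6 − 1.4)/2 = 3.1 m; q_3 = 0.87 × 0.49 × 3.1 = 1.322 m³/s
w_4 = (8.8 − 2.4)/2 = 3.2 m; q_4 = 1.23 × 0.84 × 3.2 = 3.306 m³/s
w_5 = (11.7 − 7.6)/2 = 2.05 m; q_5 = 1.07 × 0.65 × 2.05 = 1.426 m³/s
Stations 1, 6 contribute zero (depth or velocity is 0).
Q = Σ qᵢ = 6.612 m³/s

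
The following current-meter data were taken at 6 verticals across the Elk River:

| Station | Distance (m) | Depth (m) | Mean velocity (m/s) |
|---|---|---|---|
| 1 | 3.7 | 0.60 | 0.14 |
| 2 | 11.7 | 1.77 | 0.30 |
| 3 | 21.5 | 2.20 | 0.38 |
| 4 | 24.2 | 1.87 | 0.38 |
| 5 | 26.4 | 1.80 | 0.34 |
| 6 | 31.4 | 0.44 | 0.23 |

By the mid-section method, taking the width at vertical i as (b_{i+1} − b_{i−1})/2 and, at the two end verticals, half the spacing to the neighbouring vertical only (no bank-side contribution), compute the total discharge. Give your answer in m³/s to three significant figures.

w_1 = (11.7 − 3.7)/2 = 4 m; q_1 = 0.14 × 0.60 × 4 = 0.3360 m³/s
w_2 = (21.5 − 3.7)/2 = 8.9 m; q_2 = 0.30 × 1.77 × 8.9 = 4.726 m³/s
w_3 = (24.2 − 11.7)/2 = 6.25 m; q_3 = 0.38 × 2.20 × 6.25 = 5.225 m³/s
w_4 = (26.4 − 21.5)/2 = 2.45 m; q_4 = 0.38 × 1.87 × 2.45 = 1.741 m³/s
w_5 = (31.4 − 24.2)/2 = 3.6 m; q_5 = 0.34 × 1.80 × 3.6 = 2.203 m³/s
w_6 = (31.4 − 26.4)/2 = 2.5 m; q_6 = 0.23 × 0.44 × 2.5 = 0.2530 m³/s
Q = Σ qᵢ = 14.48 m³/s

14.5 m³/s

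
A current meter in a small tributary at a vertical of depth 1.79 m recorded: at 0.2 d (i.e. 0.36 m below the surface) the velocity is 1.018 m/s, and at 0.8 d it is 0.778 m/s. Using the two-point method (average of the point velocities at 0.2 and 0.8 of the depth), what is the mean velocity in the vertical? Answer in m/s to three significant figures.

0.898 m/s

v̄ = (1.018 + 0.778) / 2 = 0.8980 m/s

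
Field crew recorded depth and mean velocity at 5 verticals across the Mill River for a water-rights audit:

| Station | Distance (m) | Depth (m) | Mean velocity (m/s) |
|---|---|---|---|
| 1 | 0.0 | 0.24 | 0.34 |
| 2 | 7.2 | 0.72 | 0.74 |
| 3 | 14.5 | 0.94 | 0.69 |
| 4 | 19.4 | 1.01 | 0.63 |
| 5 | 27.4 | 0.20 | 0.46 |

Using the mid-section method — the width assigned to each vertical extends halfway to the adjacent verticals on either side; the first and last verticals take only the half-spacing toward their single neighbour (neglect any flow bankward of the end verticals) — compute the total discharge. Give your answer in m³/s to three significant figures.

w_1 = (7.2 − 0.0)/2 = 3.6 m; q_1 = 0.34 × 0.24 × 3.6 = 0.2938 m³/s
w_2 = (14.5 − 0.0)/2 = 7.25 m; q_2 = 0.74 × 0.72 × 7.25 = 3.863 m³/s
w_3 = (19.4 − 7.2)/2 = 6.1 m; q_3 = 0.69 × 0.94 × 6.1 = 3.956 m³/s
w_4 = (27.4 − 14.5)/2 = 6.45 m; q_4 = 0.63 × 1.01 × 6.45 = 4.104 m³/s
w_5 = (27.4 − 19.4)/2 = 4 m; q_5 = 0.46 × 0.20 × 4 = 0.3680 m³/s
Q = Σ qᵢ = 12.59 m³/s

12.6 m³/s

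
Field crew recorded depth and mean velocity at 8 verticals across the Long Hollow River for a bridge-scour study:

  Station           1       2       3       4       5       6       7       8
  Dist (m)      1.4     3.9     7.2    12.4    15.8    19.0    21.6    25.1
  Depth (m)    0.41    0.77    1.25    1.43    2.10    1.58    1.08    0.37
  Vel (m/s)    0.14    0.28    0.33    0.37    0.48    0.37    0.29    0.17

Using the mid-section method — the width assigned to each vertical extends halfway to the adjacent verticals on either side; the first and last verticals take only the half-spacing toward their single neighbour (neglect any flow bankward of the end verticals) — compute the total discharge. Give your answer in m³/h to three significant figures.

w_1 = (3.9 − 1.4)/2 = 1.25 m; q_1 = 0.14 × 0.41 × 1.25 = 0.07175 m³/s
w_2 = (7.2 − 1.4)/2 = 2.9 m; q_2 = 0.28 × 0.77 × 2.9 = 0.6252 m³/s
w_3 = (12.4 − 3.9)/2 = 4.25 m; q_3 = 0.33 × 1.25 × 4.25 = 1.753 m³/s
w_4 = (15.8 − 7.2)/2 = 4.3 m; q_4 = 0.37 × 1.43 × 4.3 = 2.275 m³/s
w_5 = (19.0 − 12.4)/2 = 3.3 m; q_5 = 0.48 × 2.10 × 3.3 = 3.326 m³/s
w_6 = (21.6 − 15.8)/2 = 2.9 m; q_6 = 0.37 × 1.58 × 2.9 = 1.695 m³/s
w_7 = (25.1 − 19.0)/2 = 3.05 m; q_7 = 0.29 × 1.08 × 3.05 = 0.9553 m³/s
w_8 = (25.1 − 21.6)/2 = 1.75 m; q_8 = 0.17 × 0.37 × 1.75 = 0.1101 m³/s
Q = Σ qᵢ = 10.81 m³/s
= 10.81 × 3600 = 38920 m³/h

38900 m³/h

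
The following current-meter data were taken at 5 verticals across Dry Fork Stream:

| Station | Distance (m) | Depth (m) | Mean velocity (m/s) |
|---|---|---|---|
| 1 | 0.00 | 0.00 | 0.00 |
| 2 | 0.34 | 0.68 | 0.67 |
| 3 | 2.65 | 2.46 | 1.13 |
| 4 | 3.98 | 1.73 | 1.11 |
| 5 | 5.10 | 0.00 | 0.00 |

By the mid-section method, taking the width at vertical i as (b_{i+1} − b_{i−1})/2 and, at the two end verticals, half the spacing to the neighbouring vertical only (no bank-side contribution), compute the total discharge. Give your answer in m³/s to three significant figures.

8.02 m³/s

w_2 = (2.65 − 0.00)/2 = 1.325 m; q_2 = 0.67 × 0.68 × 1.325 = 0.6037 m³/s
w_3 = (3.98 − 0.34)/2 = 1.82 m; q_3 = 1.13 × 2.46 × 1.82 = 5.059 m³/s
w_4 = (5.10 − 2.65)/2 = 1.225 m; q_4 = 1.11 × 1.73 × 1.225 = 2.352 m³/s
Stations 1, 5 contribute zero (depth or velocity is 0).
Q = Σ qᵢ = 8.015 m³/s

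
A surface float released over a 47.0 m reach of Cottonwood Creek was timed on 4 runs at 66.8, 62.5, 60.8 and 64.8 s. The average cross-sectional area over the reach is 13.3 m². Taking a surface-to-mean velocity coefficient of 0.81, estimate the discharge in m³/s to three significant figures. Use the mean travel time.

t̄ = (66.8 + 62.5 + 60.8 + 64.8) / 4 = 63.725 s
v_surface = L / t̄ = 47.0 / 63.725 = 0.7375 m/s
v_mean = 0.81 × 0.7375 = 0.5974 m/s
Q = A × v_mean = 13.3 × 0.5974 = 7.946 m³/s

7.95 m³/s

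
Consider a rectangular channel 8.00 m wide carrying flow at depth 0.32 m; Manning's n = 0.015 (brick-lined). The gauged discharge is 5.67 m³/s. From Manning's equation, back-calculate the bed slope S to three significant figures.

A = b·y = 8.00 × 0.32 = 2.560 m²
P = b + 2y = 8.00 + 2×0.32 = 8.640 m
R = A/P = 2.560/8.640 = 0.2963 m
S = (Q·n / (1·A·R^(2/3)))² = (5.67×0.015 / (1×2.560×0.4444))² = 0.005588

0.00559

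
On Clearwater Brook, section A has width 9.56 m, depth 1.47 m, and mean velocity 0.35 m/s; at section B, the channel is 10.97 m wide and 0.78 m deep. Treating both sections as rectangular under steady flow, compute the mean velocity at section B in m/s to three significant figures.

Q = A₁V₁ = (9.56×1.47) × 0.35 = 4.919 m³/s
A₂ = 10.97 × 0.78 = 8.557 m²
V₂ = Q/A₂ = 4.919/8.557 = 0.5748 m/s

0.575 m/s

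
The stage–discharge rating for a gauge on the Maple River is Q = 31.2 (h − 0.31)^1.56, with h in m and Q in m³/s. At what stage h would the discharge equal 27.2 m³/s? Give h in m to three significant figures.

1.23 m

h − h₀ = (Q/C)^(1/b) = (27.2/31.2)^(1/1.56) = 0.9158 m
h = 0.31 + 0.9158 = 1.226 m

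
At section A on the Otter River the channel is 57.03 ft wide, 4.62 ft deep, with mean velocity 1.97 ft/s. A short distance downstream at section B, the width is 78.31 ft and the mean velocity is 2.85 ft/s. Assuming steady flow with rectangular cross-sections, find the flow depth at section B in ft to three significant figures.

2.33 ft

Q = A₁V₁ = (57.03×4.62) × 1.97 = 519.1 ft³/s
d₂ = Q/(b₂ V₂) = 519.1/(78.31×2.85) = 2.326 ft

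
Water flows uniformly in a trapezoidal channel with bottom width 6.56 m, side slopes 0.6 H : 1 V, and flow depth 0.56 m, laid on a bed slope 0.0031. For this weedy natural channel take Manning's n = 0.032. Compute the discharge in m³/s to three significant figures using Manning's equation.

A = (b + z·y)·y = (6.56 + 0.6×0.56)×0.56 = 3.862 m²
P = b + 2y√(1+z²) = 6.56 + 2×0.56×√(1+0.6²) = 7.866 m
R = A/P = 3.862/7.866 = 0.4909 m
Q = (1/n)·A·R^(2/3)·S^(1/2) = (1/0.032) × 3.862 × 0.4909^(2/3) × 0.0031^(1/2) = 4.182 m³/s

4.18 m³/s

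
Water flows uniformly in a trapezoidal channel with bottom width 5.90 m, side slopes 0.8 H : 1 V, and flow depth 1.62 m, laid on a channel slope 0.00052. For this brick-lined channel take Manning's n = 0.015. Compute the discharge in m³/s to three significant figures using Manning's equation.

A = (b + z·y)·y = (5.90 + 0.8×1.62)×1.62 = 11.66 m²
P = b + 2y√(1+z²) = 5.90 + 2×1.62×√(1+0.8²) = 10.05 m
R = A/P = 11.66/10.05 = 1.160 m
Q = (1/n)·A·R^(2/3)·S^(1/2) = (1/0.015) × 11.66 × 1.160^(2/3) × 0.00052^(1/2) = 19.57 m³/s

19.6 m³/s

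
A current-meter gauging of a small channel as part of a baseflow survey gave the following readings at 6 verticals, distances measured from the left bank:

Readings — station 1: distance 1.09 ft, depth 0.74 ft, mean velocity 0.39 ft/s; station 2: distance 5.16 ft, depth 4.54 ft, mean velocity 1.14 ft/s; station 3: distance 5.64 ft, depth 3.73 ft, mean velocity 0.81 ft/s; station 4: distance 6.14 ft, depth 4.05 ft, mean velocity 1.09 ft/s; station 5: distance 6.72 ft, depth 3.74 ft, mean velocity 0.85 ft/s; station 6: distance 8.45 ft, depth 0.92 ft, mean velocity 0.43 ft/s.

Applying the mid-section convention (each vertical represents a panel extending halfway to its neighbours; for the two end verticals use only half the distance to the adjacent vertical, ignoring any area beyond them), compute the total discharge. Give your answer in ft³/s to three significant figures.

w_1 = (5.16 − 1.09)/2 = 2.035 ft; q_1 = 0.39 × 0.74 × 2.035 = 0.5873 ft³/s
w_2 = (5.64 − 1.09)/2 = 2.275 ft; q_2 = 1.14 × 4.54 × 2.275 = 11.77 ft³/s
w_3 = (6.14 − 5.16)/2 = 0.49 ft; q_3 = 0.81 × 3.73 × 0.49 = 1.480 ft³/s
w_4 = (6.72 − 5.64)/2 = 0.54 ft; q_4 = 1.09 × 4.05 × 0.54 = 2.384 ft³/s
w_5 = (8.45 − 6.14)/2 = 1.155 ft; q_5 = 0.85 × 3.74 × 1.155 = 3.672 ft³/s
w_6 = (8.45 − 6.72)/2 = 0.865 ft; q_6 = 0.43 × 0.92 × 0.865 = 0.3422 ft³/s
Q = Σ qᵢ = 20.24 ft³/s

20.2 ft³/s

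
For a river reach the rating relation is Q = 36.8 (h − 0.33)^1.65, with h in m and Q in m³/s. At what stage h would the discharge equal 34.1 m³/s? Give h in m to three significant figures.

1.28 m

h − h₀ = (Q/C)^(1/b) = (34.1/36.8)^(1/1.65) = 0.9549 m
h = 0.33 + 0.9549 = 1.285 m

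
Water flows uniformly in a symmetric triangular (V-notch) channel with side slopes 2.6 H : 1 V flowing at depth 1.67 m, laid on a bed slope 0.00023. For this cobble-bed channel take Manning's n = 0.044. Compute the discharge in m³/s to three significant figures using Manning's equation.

2.12 m³/s

A = z·y² = 2.6×1.67² = 7.251 m²
P = 2y√(1+z²) = 2×1.67×√(1+2.6²) = 9.304 m
R = A/P = 7.251/9.304 = 0.7793 m
Q = (1/n)·A·R^(2/3)·S^(1/2) = (1/0.044) × 7.251 × 0.7793^(2/3) × 0.00023^(1/2) = 2.117 m³/s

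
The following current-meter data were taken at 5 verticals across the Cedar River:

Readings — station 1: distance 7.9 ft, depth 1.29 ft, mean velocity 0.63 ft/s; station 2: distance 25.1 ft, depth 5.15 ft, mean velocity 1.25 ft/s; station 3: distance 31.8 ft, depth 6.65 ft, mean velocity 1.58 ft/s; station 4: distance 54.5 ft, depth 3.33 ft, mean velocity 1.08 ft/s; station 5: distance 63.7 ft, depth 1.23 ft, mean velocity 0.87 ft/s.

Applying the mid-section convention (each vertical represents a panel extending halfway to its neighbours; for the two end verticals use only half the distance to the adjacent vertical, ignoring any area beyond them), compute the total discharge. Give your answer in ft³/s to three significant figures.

301 ft³/s

w_1 = (25.1 − 7.9)/2 = 8.6 ft; q_1 = 0.63 × 1.29 × 8.6 = 6.989 ft³/s
w_2 = (31.8 − 7.9)/2 = 11.95 ft; q_2 = 1.25 × 5.15 × 11.95 = 76.93 ft³/s
w_3 = (54.5 − 25.1)/2 = 14.7 ft; q_3 = 1.58 × 6.65 × 14.7 = 154.5 ft³/s
w_4 = (63.7 − 31.8)/2 = 15.95 ft; q_4 = 1.08 × 3.33 × 15.95 = 57.36 ft³/s
w_5 = (63.7 − 54.5)/2 = 4.6 ft; q_5 = 0.87 × 1.23 × 4.6 = 4.922 ft³/s
Q = Σ qᵢ = 300.7 ft³/s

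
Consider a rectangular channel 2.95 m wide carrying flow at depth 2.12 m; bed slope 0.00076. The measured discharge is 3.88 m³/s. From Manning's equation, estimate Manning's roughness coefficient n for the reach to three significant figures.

0.0405

A = b·y = 2.95 × 2.12 = 6.254 m²
P = b + 2y = 2.95 + 2×2.12 = 7.190 m
R = A/P = 6.254/7.190 = 0.8698 m
n = (1/Q)·A·R^(2/3)·S^(1/2) = (1/3.88) × 6.254 × 0.9112 × 0.02757 = 0.04049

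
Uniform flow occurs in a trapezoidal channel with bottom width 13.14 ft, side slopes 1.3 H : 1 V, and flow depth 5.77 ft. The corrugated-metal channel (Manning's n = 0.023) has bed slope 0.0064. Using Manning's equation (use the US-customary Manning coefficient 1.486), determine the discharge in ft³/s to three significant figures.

A = (b + z·y)·y = (13.14 + 1.3×5.77)×5.77 = 119.1 ft²
P = b + 2y√(1+z²) = 13.14 + 2×5.77×√(1+1.3²) = 32.07 ft
R = A/P = 119.1/32.07 = 3.714 ft
Q = (1.486/n)·A·R^(2/3)·S^(1/2) = (1.486/0.023) × 119.1 × 3.714^(2/3) × 0.0064^(1/2) = 1476 ft³/s

1480 ft³/s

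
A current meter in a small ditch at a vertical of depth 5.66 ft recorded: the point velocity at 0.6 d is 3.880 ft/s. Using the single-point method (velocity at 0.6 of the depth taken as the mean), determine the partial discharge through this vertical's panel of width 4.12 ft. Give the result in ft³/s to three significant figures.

v̄ = v₀.₆ = 3.880 ft/s
q = v̄ × d × w = 3.880 × 5.66 × 4.12 = 90.48 ft³/s

90.5 ft³/s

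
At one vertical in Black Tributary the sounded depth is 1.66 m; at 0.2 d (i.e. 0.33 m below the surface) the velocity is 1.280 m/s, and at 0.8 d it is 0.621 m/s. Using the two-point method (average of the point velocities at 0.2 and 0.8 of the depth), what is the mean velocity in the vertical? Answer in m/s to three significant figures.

v̄ = (1.280 + 0.621) / 2 = 0.9505 m/s

0.951 m/s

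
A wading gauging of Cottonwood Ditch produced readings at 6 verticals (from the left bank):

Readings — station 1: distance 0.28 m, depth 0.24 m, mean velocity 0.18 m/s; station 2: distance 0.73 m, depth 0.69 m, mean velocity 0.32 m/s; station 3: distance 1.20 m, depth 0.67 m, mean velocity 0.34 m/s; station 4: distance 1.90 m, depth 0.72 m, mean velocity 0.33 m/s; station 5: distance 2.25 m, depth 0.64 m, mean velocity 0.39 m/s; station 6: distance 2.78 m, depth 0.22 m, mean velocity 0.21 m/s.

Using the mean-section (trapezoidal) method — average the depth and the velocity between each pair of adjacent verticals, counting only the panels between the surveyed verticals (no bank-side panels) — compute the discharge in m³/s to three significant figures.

Panel 1-2: Δb = 0.45 m, d̄ = (0.24+0.69)/2 = 0.465, v̄ = (0.18+0.32)/2 = 0.25 → q = 0.45×0.465×0.25 = 0.05231 m³/s
Panel 2-3: Δb = 0.47 m, d̄ = (0.69+0.67)/2 = 0.68, v̄ = (0.32+0.34)/2 = 0.33 → q = 0.47×0.68×0.33 = 0.1055 m³/s
Panel 3-4: Δb = 0.7 m, d̄ = (0.67+0.72)/2 = 0.695, v̄ = (0.34+0.33)/2 = 0.335 → q = 0.7×0.695×0.335 = 0.1630 m³/s
Panel 4-5: Δb = 0.35 m, d̄ = (0.72+0.64)/2 = 0.68, v̄ = (0.33+0.39)/2 = 0.36 → q = 0.35×0.68×0.36 = 0.08568 m³/s
Panel 5-6: Δb = 0.53 m, d̄ = (0.64+0.22)/2 = 0.43, v̄ = (0.39+0.21)/2 = 0.3 → q = 0.53×0.43×0.3 = 0.06837 m³/s
Q = Σ q = 0.4748 m³/s

0.475 m³/s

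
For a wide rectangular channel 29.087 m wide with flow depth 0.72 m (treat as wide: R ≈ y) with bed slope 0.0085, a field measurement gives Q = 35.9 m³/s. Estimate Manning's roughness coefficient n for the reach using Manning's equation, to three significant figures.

A = b·y = 29.087 × 0.72 = 20.94 m²
Wide channel: R ≈ y = 0.72 m
n = (1/Q)·A·R^(2/3)·S^(1/2) = (1/35.9) × 20.94 × 0.8033 × 0.09220 = 0.04321

0.0432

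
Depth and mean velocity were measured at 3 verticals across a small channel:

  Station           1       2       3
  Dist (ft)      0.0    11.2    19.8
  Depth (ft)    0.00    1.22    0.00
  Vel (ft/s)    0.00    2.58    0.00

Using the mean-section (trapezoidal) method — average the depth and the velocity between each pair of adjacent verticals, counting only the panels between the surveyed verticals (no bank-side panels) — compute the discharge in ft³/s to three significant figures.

15.6 ft³/s

Panel 1-2: Δb = 11.2 ft, d̄ = (0.00+1.22)/2 = 0.61, v̄ = (0.00+2.58)/2 = 1.29 → q = 11.2×0.61×1.29 = 8.813 ft³/s
Panel 2-3: Δb = 8.6 ft, d̄ = (1.22+0.00)/2 = 0.61, v̄ = (2.58+0.00)/2 = 1.29 → q = 8.6×0.61×1.29 = 6.767 ft³/s
Q = Σ q = 15.58 ft³/s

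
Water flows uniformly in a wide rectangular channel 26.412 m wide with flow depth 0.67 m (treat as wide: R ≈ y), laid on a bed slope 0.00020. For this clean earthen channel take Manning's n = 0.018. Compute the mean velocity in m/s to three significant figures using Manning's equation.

A = b·y = 26.412 × 0.67 = 17.70 m²
Wide channel: R ≈ y = 0.67 m
Q = (1/n)·A·R^(2/3)·S^(1/2) = (1/0.018) × 17.70 × 0.6700^(2/3) × 0.00020^(1/2) = 10.65 m³/s
V = Q/A = 10.65/17.70 = 0.6016 m/s

0.602 m/s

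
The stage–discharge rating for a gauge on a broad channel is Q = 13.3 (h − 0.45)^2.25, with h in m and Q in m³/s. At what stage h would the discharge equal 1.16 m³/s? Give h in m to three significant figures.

0.788 m

h − h₀ = (Q/C)^(1/b) = (1.16/13.3)^(1/2.25) = 0.3382 m
h = 0.45 + 0.3382 = 0.7882 m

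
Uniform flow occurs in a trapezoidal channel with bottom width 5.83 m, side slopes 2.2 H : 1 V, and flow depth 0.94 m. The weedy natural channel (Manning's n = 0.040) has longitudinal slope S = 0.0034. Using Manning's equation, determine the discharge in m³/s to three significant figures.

8.66 m³/s

A = (b + z·y)·y = (5.83 + 2.2×0.94)×0.94 = 7.424 m²
P = b + 2y√(1+z²) = 5.83 + 2×0.94×√(1+2.2²) = 10.37 m
R = A/P = 7.424/10.37 = 0.7157 m
Q = (1/n)·A·R^(2/3)·S^(1/2) = (1/0.040) × 7.424 × 0.7157^(2/3) × 0.0034^(1/2) = 8.659 m³/s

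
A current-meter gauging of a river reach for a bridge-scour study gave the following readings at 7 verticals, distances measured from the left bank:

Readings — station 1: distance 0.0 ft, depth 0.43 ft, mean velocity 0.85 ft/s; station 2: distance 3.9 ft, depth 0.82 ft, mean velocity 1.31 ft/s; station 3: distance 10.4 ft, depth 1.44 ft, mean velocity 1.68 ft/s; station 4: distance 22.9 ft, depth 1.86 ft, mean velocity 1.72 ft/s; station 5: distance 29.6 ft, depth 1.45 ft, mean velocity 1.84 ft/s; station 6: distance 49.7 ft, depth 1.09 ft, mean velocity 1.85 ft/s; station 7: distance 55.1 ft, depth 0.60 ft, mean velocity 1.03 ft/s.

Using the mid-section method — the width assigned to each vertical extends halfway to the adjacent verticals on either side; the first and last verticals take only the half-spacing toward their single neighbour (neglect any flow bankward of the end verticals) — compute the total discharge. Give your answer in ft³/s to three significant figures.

w_1 = (3.9 − 0.0)/2 = 1.95 ft; q_1 = 0.85 × 0.43 × 1.95 = 0.7127 ft³/s
w_2 = (10.4 − 0.0)/2 = 5.2 ft; q_2 = 1.31 × 0.82 × 5.2 = 5.586 ft³/s
w_3 = (22.9 − 3.9)/2 = 9.5 ft; q_3 = 1.68 × 1.44 × 9.5 = 22.98 ft³/s
w_4 = (29.6 − 10.4)/2 = 9.6 ft; q_4 = 1.72 × 1.86 × 9.6 = 30.71 ft³/s
w_5 = (49.7 − 22.9)/2 = 13.4 ft; q_5 = 1.84 × 1.45 × 13.4 = 35.75 ft³/s
w_6 = (55.1 − 29.6)/2 = 12.75 ft; q_6 = 1.85 × 1.09 × 12.75 = 25.71 ft³/s
w_7 = (55.1 − 49.7)/2 = 2.7 ft; q_7 = 1.03 × 0.60 × 2.7 = 1.669 ft³/s
Q = Σ qᵢ = 123.1 ft³/s

123 ft³/s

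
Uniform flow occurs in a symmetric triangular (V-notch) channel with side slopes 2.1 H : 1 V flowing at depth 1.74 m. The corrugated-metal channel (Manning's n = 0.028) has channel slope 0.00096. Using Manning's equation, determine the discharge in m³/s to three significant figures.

A = z·y² = 2.1×1.74² = 6.358 m²
P = 2y√(1+z²) = 2×1.74×√(1+2.1²) = 8.094 m
R = A/P = 6.358/8.094 = 0.7855 m
Q = (1/n)·A·R^(2/3)·S^(1/2) = (1/0.028) × 6.358 × 0.7855^(2/3) × 0.00096^(1/2) = 5.989 m³/s

5.99 m³/s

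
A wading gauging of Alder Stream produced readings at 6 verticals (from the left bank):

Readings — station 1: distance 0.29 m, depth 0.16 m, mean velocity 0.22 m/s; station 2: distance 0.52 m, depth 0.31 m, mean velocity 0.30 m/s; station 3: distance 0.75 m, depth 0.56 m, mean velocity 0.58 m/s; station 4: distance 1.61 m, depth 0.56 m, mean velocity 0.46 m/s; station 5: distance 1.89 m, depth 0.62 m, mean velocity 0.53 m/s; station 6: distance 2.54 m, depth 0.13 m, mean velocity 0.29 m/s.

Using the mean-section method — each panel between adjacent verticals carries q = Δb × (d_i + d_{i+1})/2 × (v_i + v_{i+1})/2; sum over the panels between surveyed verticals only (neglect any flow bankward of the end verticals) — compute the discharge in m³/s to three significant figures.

Panel 1-2: Δb = 0.23 m, d̄ = (0.16+0.31)/2 = 0.235, v̄ = (0.22+0.30)/2 = 0.26 → q = 0.23×0.235×0.26 = 0.01405 m³/s
Panel 2-3: Δb = 0.23 m, d̄ = (0.31+0.56)/2 = 0.435, v̄ = (0.30+0.58)/2 = 0.44 → q = 0.23×0.435×0.44 = 0.04402 m³/s
Panel 3-4: Δb = 0.86 m, d̄ = (0.56+0.56)/2 = 0.56, v̄ = (0.58+0.46)/2 = 0.52 → q = 0.86×0.56×0.52 = 0.2504 m³/s
Panel 4-5: Δb = 0.28 m, d̄ = (0.56+0.62)/2 = 0.59, v̄ = (0.46+0.53)/2 = 0.495 → q = 0.28×0.59×0.495 = 0.08177 m³/s
Panel 5-6: Δb = 0.65 m, d̄ = (0.62+0.13)/2 = 0.375, v̄ = (0.53+0.29)/2 = 0.41 → q = 0.65×0.375×0.41 = 0.09994 m³/s
Q = Σ q = 0.4902 m³/s

0.490 m³/s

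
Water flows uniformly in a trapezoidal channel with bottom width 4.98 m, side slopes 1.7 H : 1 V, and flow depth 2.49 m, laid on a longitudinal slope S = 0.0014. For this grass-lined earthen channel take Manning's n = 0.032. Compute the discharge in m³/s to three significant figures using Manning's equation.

35.9 m³/s

A = (b + z·y)·y = (4.98 + 1.7×2.49)×2.49 = 22.94 m²
P = b + 2y√(1+z²) = 4.98 + 2×2.49×√(1+1.7²) = 14.80 m
R = A/P = 22.94/14.80 = 1.550 m
Q = (1/n)·A·R^(2/3)·S^(1/2) = (1/0.032) × 22.94 × 1.550^(2/3) × 0.0014^(1/2) = 35.92 m³/s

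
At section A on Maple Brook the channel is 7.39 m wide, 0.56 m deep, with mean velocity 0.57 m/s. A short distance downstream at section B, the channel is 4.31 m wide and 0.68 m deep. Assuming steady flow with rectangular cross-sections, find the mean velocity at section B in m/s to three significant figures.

0.805 m/s

Q = A₁V₁ = (7.39×0.56) × 0.57 = 2.359 m³/s
A₂ = 4.31 × 0.68 = 2.931 m²
V₂ = Q/A₂ = 2.359/2.931 = 0.8049 m/s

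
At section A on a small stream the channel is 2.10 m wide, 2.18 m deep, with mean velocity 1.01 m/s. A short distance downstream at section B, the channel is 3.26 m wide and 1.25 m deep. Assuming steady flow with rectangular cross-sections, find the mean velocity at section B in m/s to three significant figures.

Q = A₁V₁ = (2.10×2.18) × 1.01 = 4.624 m³/s
A₂ = 3.26 × 1.25 = 4.075 m²
V₂ = Q/A₂ = 4.624/4.075 = 1.135 m/s

1.13 m/s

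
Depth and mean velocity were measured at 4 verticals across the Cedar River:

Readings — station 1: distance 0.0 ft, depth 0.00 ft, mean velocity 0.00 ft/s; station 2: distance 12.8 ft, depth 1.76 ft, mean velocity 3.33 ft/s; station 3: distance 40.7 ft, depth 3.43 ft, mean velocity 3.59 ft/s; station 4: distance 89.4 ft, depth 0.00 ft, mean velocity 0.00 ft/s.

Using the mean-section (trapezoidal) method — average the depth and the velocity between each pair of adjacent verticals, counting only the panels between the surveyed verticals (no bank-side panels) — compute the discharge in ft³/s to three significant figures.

Panel 1-2: Δb = 12.8 ft, d̄ = (0.00+1.76)/2 = 0.88, v̄ = (0.00+3.33)/2 = 1.665 → q = 12.8×0.88×1.665 = 18.75 ft³/s
Panel 2-3: Δb = 27.9 ft, d̄ = (1.76+3.43)/2 = 2.595, v̄ = (3.33+3.59)/2 = 3.46 → q = 27.9×2.595×3.46 = 250.5 ft³/s
Panel 3-4: Δb = 48.7 ft, d̄ = (3.43+0.00)/2 = 1.715, v̄ = (3.59+0.00)/2 = 1.795 → q = 48.7×1.715×1.795 = 149.9 ft³/s
Q = Σ q = 419.2 ft³/s

419 ft³/s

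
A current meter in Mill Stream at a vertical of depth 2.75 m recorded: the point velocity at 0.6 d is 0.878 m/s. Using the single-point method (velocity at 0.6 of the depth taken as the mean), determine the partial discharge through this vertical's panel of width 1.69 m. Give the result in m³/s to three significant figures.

4.08 m³/s

v̄ = v₀.₆ = 0.878 m/s
q = v̄ × d × w = 0.8780 × 2.75 × 1.69 = 4.081 m³/s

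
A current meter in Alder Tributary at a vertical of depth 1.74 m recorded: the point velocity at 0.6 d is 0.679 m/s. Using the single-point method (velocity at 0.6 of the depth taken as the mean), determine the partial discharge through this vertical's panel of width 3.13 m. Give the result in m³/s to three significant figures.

3.70 m³/s

v̄ = v₀.₆ = 0.679 m/s
q = v̄ × d × w = 0.6790 × 1.74 × 3.13 = 3.698 m³/s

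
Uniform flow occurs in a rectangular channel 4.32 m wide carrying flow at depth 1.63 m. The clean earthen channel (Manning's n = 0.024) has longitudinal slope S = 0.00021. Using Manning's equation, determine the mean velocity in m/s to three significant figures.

A = b·y = 4.32 × 1.63 = 7.042 m²
P = b + 2y = 4.32 + 2×1.63 = 7.580 m
R = A/P = 7.042/7.580 = 0.9290 m
Q = (1/n)·A·R^(2/3)·S^(1/2) = (1/0.024) × 7.042 × 0.9290^(2/3) × 0.00021^(1/2) = 4.048 m³/s
V = Q/A = 4.048/7.042 = 0.5749 m/s

0.575 m/s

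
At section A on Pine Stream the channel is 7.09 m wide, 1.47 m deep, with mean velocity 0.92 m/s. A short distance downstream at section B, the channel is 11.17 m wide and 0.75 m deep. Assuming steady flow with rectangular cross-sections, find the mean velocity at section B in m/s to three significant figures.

Q = A₁V₁ = (7.09×1.47) × 0.92 = 9.589 m³/s
A₂ = 11.17 × 0.75 = 8.378 m²
V₂ = Q/A₂ = 9.589/8.378 = 1.145 m/s

1.14 m/s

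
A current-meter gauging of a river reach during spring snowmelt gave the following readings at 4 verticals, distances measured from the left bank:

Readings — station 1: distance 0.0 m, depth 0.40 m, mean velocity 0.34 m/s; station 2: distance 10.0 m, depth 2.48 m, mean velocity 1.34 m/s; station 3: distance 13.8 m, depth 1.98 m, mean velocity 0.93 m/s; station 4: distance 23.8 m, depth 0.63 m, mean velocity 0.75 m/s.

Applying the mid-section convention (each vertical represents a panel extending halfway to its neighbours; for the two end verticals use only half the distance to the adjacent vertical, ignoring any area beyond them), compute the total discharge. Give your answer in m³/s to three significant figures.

38.7 m³/s

w_1 = (10.0 − 0.0)/2 = 5 m; q_1 = 0.34 × 0.40 × 5 = 0.6800 m³/s
w_2 = (13.8 − 0.0)/2 = 6.9 m; q_2 = 1.34 × 2.48 × 6.9 = 22.93 m³/s
w_3 = (23.8 − 10.0)/2 = 6.9 m; q_3 = 0.93 × 1.98 × 6.9 = 12.71 m³/s
w_4 = (23.8 − 13.8)/2 = 5 m; q_4 = 0.75 × 0.63 × 5 = 2.363 m³/s
Q = Σ qᵢ = 38.68 m³/s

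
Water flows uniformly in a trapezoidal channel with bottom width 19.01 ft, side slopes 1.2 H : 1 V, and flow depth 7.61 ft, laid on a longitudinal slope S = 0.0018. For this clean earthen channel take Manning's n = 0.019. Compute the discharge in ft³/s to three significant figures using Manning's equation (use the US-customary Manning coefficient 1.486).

A = (b + z·y)·y = (19.01 + 1.2×7.61)×7.61 = 214.2 ft²
P = b + 2y√(1+z²) = 19.01 + 2×7.61×√(1+1.2²) = 42.78 ft
R = A/P = 214.2/42.78 = 5.006 ft
Q = (1.486/n)·A·R^(2/3)·S^(1/2) = (1.486/0.019) × 214.2 × 5.006^(2/3) × 0.0018^(1/2) = 2079 ft³/s

2080 ft³/s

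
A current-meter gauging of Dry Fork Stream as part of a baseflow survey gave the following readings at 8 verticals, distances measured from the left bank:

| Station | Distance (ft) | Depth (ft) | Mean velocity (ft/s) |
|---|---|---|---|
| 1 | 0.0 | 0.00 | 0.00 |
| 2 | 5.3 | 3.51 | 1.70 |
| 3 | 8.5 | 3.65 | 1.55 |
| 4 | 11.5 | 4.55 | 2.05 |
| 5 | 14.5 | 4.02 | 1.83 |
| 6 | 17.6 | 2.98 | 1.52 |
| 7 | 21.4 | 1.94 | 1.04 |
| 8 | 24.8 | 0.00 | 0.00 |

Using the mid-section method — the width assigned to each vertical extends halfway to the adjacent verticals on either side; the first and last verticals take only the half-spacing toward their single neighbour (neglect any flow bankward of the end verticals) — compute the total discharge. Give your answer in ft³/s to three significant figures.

116 ft³/s

w_2 = (8.5 − 0.0)/2 = 4.25 ft; q_2 = 1.70 × 3.51 × 4.25 = 25.36 ft³/s
w_3 = (11.5 − 5.3)/2 = 3.1 ft; q_3 = 1.55 × 3.65 × 3.1 = 17.54 ft³/s
w_4 = (14.5 − 8.5)/2 = 3 ft; q_4 = 2.05 × 4.55 × 3 = 27.98 ft³/s
w_5 = (17.6 − 11.5)/2 = 3.05 ft; q_5 = 1.83 × 4.02 × 3.05 = 22.44 ft³/s
w_6 = (21.4 − 14.5)/2 = 3.45 ft; q_6 = 1.52 × 2.98 × 3.45 = 15.63 ft³/s
w_7 = (24.8 − 17.6)/2 = 3.6 ft; q_7 = 1.04 × 1.94 × 3.6 = 7.263 ft³/s
Stations 1, 8 contribute zero (depth or velocity is 0).
Q = Σ qᵢ = 116.2 ft³/s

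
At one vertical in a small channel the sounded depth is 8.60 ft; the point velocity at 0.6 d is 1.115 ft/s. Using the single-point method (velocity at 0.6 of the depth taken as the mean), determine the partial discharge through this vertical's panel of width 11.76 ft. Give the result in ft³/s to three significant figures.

v̄ = v₀.₆ = 1.115 ft/s
q = v̄ × d × w = 1.115 × 8.60 × 11.76 = 112.8 ft³/s

113 ft³/s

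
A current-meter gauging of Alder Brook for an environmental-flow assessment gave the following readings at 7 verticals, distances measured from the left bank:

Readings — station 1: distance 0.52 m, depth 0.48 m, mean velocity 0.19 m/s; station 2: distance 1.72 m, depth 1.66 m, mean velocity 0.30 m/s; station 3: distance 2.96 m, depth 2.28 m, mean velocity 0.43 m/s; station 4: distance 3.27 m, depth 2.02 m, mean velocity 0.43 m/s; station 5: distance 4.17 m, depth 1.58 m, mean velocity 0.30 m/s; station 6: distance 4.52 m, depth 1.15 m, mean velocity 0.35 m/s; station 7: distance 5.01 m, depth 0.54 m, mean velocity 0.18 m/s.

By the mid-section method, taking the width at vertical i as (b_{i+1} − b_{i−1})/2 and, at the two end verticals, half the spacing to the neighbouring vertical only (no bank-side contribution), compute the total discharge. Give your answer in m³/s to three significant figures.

2.44 m³/s

w_1 = (1.72 − 0.52)/2 = 0.6 m; q_1 = 0.19 × 0.48 × 0.6 = 0.05472 m³/s
w_2 = (2.96 − 0.52)/2 = 1.22 m; q_2 = 0.30 × 1.66 × 1.22 = 0.6076 m³/s
w_3 = (3.27 − 1.72)/2 = 0.775 m; q_3 = 0.43 × 2.28 × 0.775 = 0.7598 m³/s
w_4 = (4.17 − 2.96)/2 = 0.605 m; q_4 = 0.43 × 2.02 × 0.605 = 0.5255 m³/s
w_5 = (4.52 − 3.27)/2 = 0.625 m; q_5 = 0.30 × 1.58 × 0.625 = 0.2963 m³/s
w_6 = (5.01 − 4.17)/2 = 0.42 m; q_6 = 0.35 × 1.15 × 0.42 = 0.1691 m³/s
w_7 = (5.01 − 4.52)/2 = 0.245 m; q_7 = 0.18 × 0.54 × 0.245 = 0.02381 m³/s
Q = Σ qᵢ = 2.437 m³/s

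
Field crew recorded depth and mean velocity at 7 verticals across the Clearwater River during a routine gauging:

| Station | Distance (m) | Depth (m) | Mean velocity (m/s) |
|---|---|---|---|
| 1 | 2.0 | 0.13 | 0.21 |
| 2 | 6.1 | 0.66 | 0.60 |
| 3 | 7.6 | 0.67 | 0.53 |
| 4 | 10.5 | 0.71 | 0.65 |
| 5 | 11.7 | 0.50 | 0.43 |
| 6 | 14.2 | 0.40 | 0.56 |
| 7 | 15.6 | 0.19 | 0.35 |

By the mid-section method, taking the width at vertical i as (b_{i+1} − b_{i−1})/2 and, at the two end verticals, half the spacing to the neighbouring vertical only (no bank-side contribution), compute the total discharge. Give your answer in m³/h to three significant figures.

w_1 = (6.1 − 2.0)/2 = 2.05 m; q_1 = 0.21 × 0.13 × 2.05 = 0.05597 m³/s
w_2 = (7.6 − 2.0)/2 = 2.8 m; q_2 = 0.60 × 0.66 × 2.8 = 1.109 m³/s
w_3 = (10.5 − 6.1)/2 = 2.2 m; q_3 = 0.53 × 0.67 × 2.2 = 0.7812 m³/s
w_4 = (11.7 − 7.6)/2 = 2.05 m; q_4 = 0.65 × 0.71 × 2.05 = 0.9461 m³/s
w_5 = (14.2 − 10.5)/2 = 1.85 m; q_5 = 0.43 × 0.50 × 1.85 = 0.3978 m³/s
w_6 = (15.6 − 11.7)/2 = 1.95 m; q_6 = 0.56 × 0.40 × 1.95 = 0.4368 m³/s
w_7 = (15.6 − 14.2)/2 = 0.7 m; q_7 = 0.35 × 0.19 × 0.7 = 0.04655 m³/s
Q = Σ qᵢ = 3.773 m³/s
= 3.773 × 3600 = 13580 m³/h

13600 m³/h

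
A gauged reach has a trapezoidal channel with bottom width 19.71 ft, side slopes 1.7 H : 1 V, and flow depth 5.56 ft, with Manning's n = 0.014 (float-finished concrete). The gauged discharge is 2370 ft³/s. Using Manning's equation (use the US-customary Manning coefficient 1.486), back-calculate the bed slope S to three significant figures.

A = (b + z·y)·y = (19.71 + 1.7×5.56)×5.56 = 162.1 ft²
P = b + 2y√(1+z²) = 19.71 + 2×5.56×√(1+1.7²) = 41.64 ft
R = A/P = 162.1/41.64 = 3.894 ft
S = (Q·n / (1.486·A·R^(2/3)))² = (2370×0.014 / (1.486×162.1×2.475))² = 0.003096

0.00310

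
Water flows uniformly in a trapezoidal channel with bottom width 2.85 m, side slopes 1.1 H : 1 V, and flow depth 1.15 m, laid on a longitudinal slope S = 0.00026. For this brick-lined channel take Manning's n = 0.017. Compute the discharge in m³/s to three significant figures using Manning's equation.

3.72 m³/s

A = (b + z·y)·y = (2.85 + 1.1×1.15)×1.15 = 4.732 m²
P = b + 2y√(1+z²) = 2.85 + 2×1.15×√(1+1.1²) = 6.269 m
R = A/P = 4.732/6.269 = 0.7548 m
Q = (1/n)·A·R^(2/3)·S^(1/2) = (1/0.017) × 4.732 × 0.7548^(2/3) × 0.00026^(1/2) = 3.721 m³/s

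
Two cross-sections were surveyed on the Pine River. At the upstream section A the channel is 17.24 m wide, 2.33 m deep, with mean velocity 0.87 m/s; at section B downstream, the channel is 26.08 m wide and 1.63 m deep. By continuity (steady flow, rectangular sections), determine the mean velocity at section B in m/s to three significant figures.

Q = A₁V₁ = (17.24×2.33) × 0.87 = 34.95 m³/s
A₂ = 26.08 × 1.63 = 42.51 m²
V₂ = Q/A₂ = 34.95/42.51 = 0.8221 m/s

0.822 m/s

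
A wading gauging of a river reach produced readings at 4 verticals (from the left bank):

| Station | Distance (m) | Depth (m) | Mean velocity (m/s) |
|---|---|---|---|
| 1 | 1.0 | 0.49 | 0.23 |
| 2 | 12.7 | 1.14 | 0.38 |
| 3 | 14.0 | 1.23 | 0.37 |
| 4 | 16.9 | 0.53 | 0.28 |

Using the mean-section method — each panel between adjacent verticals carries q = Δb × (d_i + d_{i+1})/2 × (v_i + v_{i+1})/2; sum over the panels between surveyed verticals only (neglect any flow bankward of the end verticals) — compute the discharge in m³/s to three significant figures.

Panel 1-2: Δb = 11.7 m, d̄ = (0.49+1.14)/2 = 0.815, v̄ = (0.23+0.38)/2 = 0.305 → q = 11.7×0.815×0.305 = 2.908 m³/s
Panel 2-3: Δb = 1.3 m, d̄ = (1.14+1.23)/2 = 1.185, v̄ = (0.38+0.37)/2 = 0.375 → q = 1.3×1.185×0.375 = 0.5777 m³/s
Panel 3-4: Δb = 2.9 m, d̄ = (1.23+0.53)/2 = 0.88, v̄ = (0.37+0.28)/2 = 0.325 → q = 2.9×0.88×0.325 = 0.8294 m³/s
Q = Σ q = 4.315 m³/s

4.32 m³/s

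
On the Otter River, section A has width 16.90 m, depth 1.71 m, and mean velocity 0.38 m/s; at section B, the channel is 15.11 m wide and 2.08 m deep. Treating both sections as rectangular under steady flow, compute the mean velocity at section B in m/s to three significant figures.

Q = A₁V₁ = (16.90×1.71) × 0.38 = 10.98 m³/s
A₂ = 15.11 × 2.08 = 31.43 m²
V₂ = Q/A₂ = 10.98/31.43 = 0.3494 m/s

0.349 m/s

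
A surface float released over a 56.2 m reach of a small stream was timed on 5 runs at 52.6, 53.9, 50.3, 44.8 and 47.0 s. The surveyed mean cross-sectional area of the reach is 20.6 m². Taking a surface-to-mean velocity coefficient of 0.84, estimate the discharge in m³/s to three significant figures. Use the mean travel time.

t̄ = (52.6 + 53.9 + 50.3 + 44.8 + 47.0) / 5 = 49.72 s
v_surface = L / t̄ = 56.2 / 49.72 = 1.130 m/s
v_mean = 0.84 × 1.130 = 0.9495 m/s
Q = A × v_mean = 20.6 × 0.9495 = 19.56 m³/s

19.6 m³/s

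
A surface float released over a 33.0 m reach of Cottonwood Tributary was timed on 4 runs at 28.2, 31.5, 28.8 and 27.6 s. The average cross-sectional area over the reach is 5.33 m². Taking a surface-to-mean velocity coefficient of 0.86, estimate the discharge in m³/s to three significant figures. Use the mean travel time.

5.21 m³/s

t̄ = (28.2 + 31.5 + 28.8 + 27.6) / 4 = 29.025 s
v_surface = L / t̄ = 33.0 / 29.025 = 1.137 m/s
v_mean = 0.86 × 1.137 = 0.9778 m/s
Q = A × v_mean = 5.33 × 0.9778 = 5.212 m³/s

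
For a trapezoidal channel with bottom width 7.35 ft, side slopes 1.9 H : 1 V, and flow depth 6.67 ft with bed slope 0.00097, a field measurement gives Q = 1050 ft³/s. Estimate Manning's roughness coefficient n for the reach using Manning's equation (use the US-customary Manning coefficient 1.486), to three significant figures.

0.0141

A = (b + z·y)·y = (7.35 + 1.9×6.67)×6.67 = 133.6 ft²
P = b + 2y√(1+z²) = 7.35 + 2×6.67×√(1+1.9²) = 35.99 ft
R = A/P = 133.6/35.99 = 3.711 ft
n = (1.486/Q)·A·R^(2/3)·S^(1/2) = (1.486/1050) × 133.6 × 2.397 × 0.03114 = 0.01411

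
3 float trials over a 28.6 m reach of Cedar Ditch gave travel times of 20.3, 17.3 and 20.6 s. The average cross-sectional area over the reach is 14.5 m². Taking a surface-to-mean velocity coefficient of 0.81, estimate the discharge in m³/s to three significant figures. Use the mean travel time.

t̄ = (20.3 + 17.3 + 20.6) / 3 = 19.4 s
v_surface = L / t̄ = 28.6 / 19.4 = 1.474 m/s
v_mean = 0.81 × 1.474 = 1.194 m/s
Q = A × v_mean = 14.5 × 1.194 = 17.31 m³/s

17.3 m³/s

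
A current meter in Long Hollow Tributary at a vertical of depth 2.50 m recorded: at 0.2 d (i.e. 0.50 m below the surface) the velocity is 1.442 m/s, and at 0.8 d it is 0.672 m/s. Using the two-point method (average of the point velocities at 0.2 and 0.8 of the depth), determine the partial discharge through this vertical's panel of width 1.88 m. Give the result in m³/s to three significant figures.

v̄ = (1.442 + 0.672) / 2 = 1.057 m/s
q = v̄ × d × w = 1.057 × 2.50 × 1.88 = 4.968 m³/s

4.97 m³/s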